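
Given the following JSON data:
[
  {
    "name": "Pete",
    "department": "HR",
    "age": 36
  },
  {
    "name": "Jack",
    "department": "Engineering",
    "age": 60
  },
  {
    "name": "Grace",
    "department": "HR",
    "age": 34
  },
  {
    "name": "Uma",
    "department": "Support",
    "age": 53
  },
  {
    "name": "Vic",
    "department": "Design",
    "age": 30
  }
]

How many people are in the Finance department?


Scanning records for department = Finance
  No matches found
Count: 0

ANSWER: 0


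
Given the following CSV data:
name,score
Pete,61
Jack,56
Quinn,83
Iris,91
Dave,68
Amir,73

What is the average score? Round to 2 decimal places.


Scores: 61, 56, 83, 91, 68, 73
Sum = 432
Count = 6
Average = 432 / 6 = 72.00

ANSWER: 72.00


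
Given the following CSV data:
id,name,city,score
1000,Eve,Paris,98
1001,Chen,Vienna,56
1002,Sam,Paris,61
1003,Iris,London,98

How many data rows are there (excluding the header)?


Counting rows (excluding header):
Header: id,name,city,score
Data rows: 4

ANSWER: 4


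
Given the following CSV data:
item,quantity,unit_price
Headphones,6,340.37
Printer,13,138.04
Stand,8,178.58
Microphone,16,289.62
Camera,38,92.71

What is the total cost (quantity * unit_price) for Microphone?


Row: Microphone
quantity = 16
unit_price = 289.62
total = 16 * 289.62 = 4633.92

ANSWER: 4633.92


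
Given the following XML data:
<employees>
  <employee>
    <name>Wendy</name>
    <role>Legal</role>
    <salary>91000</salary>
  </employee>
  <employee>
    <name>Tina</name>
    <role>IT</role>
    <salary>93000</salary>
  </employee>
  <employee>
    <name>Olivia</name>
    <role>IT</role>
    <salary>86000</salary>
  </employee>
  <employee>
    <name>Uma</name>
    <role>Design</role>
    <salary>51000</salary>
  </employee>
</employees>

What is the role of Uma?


Searching for <employee> with <name>Uma</name>
Found at position 4
<role>Design</role>

ANSWER: Design


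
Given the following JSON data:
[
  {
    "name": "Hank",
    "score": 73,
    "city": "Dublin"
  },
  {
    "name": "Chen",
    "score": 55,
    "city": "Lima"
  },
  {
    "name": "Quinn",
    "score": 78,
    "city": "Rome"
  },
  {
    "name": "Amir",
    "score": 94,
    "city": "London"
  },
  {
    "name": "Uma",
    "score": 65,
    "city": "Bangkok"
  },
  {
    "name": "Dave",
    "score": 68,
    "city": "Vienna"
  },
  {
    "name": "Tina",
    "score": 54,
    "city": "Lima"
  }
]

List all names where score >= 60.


Filtering records where score >= 60:
  Hank (score=73) -> YES
  Chen (score=55) -> no
  Quinn (score=78) -> YES
  Amir (score=94) -> YES
  Uma (score=65) -> YES
  Dave (score=68) -> YES
  Tina (score=54) -> no


ANSWER: Hank, Quinn, Amir, Uma, Dave


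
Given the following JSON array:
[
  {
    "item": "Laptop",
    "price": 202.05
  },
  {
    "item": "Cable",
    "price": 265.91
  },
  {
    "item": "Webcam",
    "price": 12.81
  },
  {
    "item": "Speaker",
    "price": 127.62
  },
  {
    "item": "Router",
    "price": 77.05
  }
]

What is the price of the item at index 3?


Array index 3 -> Speaker
price = 127.62

ANSWER: 127.62


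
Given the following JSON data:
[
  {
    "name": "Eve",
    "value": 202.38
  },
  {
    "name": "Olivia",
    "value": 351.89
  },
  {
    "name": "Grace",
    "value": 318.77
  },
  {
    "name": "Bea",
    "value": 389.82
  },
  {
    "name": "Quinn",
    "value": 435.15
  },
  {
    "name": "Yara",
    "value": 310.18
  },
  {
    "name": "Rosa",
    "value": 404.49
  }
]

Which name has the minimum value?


Comparing values:
  Eve: 202.38
  Olivia: 351.89
  Grace: 318.77
  Bea: 389.82
  Quinn: 435.15
  Yara: 310.18
  Rosa: 404.49
Minimum: Eve (202.38)

ANSWER: Eve


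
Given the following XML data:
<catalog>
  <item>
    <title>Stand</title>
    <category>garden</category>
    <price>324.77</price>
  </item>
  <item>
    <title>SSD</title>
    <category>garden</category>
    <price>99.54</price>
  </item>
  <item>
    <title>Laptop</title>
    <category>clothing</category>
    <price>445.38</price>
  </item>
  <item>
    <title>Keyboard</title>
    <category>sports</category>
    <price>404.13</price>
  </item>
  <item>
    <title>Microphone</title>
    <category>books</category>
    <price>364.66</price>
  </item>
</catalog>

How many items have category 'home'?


Scanning <item> elements for <category>home</category>:
Count: 0

ANSWER: 0


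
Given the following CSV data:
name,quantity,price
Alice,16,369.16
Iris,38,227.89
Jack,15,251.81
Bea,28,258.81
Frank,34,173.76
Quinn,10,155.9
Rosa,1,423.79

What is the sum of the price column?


Values in 'price' column:
  Row 1: 369.16
  Row 2: 227.89
  Row 3: 251.81
  Row 4: 258.81
  Row 5: 173.76
  Row 6: 155.9
  Row 7: 423.79
Sum = 369.16 + 227.89 + 251.81 + 258.81 + 173.76 + 155.9 + 423.79 = 1861.12

ANSWER: 1861.12


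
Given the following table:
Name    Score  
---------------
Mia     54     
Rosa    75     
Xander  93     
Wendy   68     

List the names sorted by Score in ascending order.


Sorting by Score (ascending):
  Mia: 54
  Wendy: 68
  Rosa: 75
  Xander: 93


ANSWER: Mia, Wendy, Rosa, Xander


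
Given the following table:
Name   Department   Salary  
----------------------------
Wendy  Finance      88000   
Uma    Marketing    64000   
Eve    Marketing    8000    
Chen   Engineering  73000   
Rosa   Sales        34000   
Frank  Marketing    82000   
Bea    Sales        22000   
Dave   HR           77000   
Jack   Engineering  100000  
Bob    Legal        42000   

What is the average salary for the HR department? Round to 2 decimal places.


HR department members:
  Dave: 77000
Sum = 77000
Count = 1
Average = 77000 / 1 = 77000.00

ANSWER: 77000.00


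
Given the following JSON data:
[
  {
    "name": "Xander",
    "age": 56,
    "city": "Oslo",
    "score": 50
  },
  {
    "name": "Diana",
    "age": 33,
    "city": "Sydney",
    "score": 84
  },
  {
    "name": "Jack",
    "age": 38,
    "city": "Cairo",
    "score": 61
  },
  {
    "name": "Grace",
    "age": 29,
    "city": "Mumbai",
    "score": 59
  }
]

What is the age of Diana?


Looking up record where name = Diana
Record index: 1
Field 'age' = 33

ANSWER: 33


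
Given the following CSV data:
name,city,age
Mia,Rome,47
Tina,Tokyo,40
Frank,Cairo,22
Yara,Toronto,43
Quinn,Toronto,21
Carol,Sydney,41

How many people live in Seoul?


Scanning city column for 'Seoul':
Total matches: 0

ANSWER: 0


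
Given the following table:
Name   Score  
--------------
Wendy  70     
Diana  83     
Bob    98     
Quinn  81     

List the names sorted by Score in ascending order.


Sorting by Score (ascending):
  Wendy: 70
  Quinn: 81
  Diana: 83
  Bob: 98


ANSWER: Wendy, Quinn, Diana, Bob


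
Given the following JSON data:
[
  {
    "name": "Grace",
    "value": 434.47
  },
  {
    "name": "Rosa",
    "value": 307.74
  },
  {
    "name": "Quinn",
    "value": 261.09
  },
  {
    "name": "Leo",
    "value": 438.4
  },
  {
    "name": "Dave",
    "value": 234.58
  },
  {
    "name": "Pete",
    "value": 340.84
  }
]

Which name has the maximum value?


Comparing values:
  Grace: 434.47
  Rosa: 307.74
  Quinn: 261.09
  Leo: 438.4
  Dave: 234.58
  Pete: 340.84
Maximum: Leo (438.4)

ANSWER: Leo


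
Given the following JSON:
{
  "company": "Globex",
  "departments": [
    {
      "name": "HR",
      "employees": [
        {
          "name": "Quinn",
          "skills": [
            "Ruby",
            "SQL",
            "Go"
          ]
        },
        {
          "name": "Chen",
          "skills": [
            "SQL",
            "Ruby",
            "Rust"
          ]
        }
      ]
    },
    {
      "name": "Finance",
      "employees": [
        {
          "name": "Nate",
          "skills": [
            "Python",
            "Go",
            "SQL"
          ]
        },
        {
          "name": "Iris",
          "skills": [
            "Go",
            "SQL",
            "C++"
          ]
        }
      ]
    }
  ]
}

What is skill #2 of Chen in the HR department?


Path: departments[0].employees[1].skills[1]
Value: Ruby

ANSWER: Ruby


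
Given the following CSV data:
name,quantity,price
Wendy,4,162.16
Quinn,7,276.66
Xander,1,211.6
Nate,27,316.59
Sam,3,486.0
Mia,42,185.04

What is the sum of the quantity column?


Values in 'quantity' column:
  Row 1: 4
  Row 2: 7
  Row 3: 1
  Row 4: 27
  Row 5: 3
  Row 6: 42
Sum = 4 + 7 + 1 + 27 + 3 + 42 = 84

ANSWER: 84


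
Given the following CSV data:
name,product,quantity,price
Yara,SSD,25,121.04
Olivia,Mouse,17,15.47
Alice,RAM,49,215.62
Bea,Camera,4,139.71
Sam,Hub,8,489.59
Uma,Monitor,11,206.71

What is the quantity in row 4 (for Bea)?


Row 4: Bea
Column 'quantity' = 4

ANSWER: 4


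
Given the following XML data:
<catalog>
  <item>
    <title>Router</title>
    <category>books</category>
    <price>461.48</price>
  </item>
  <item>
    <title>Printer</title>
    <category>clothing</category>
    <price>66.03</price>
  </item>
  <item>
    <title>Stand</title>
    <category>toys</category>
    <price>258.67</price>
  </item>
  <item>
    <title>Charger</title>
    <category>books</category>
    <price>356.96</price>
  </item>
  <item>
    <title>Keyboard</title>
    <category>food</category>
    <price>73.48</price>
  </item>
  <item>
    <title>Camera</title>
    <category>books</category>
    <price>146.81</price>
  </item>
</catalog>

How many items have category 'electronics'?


Scanning <item> elements for <category>electronics</category>:
Count: 0

ANSWER: 0


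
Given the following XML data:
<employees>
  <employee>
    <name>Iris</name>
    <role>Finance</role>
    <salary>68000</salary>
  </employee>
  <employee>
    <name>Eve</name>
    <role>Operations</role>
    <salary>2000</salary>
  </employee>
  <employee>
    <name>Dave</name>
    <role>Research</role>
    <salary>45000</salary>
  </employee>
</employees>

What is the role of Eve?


Searching for <employee> with <name>Eve</name>
Found at position 2
<role>Operations</role>

ANSWER: Operations


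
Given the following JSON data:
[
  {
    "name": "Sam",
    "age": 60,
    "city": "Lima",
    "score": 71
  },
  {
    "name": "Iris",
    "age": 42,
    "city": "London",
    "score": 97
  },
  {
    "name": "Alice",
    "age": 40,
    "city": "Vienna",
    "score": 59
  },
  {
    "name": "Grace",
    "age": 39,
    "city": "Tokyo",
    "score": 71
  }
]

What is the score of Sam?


Looking up record where name = Sam
Record index: 0
Field 'score' = 71

ANSWER: 71


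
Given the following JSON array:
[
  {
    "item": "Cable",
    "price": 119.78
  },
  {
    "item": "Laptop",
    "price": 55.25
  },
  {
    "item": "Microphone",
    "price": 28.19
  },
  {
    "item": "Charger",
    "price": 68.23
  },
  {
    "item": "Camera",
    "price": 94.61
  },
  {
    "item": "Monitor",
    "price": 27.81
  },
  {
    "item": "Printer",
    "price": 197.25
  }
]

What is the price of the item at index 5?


Array index 5 -> Monitor
price = 27.81

ANSWER: 27.81


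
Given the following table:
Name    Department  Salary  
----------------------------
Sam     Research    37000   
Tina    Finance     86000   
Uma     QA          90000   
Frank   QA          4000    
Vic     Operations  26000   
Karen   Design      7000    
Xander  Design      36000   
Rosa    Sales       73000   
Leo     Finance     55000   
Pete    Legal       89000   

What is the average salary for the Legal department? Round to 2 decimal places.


Legal department members:
  Pete: 89000
Sum = 89000
Count = 1
Average = 89000 / 1 = 89000.00

ANSWER: 89000.00


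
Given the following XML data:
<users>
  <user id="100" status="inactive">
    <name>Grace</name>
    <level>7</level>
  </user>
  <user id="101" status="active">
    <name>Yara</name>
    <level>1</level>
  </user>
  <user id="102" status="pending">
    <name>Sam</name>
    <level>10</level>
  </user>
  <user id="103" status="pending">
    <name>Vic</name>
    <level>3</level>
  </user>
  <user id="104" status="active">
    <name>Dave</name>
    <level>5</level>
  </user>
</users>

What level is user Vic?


Finding user: Vic
<level>3</level>

ANSWER: 3


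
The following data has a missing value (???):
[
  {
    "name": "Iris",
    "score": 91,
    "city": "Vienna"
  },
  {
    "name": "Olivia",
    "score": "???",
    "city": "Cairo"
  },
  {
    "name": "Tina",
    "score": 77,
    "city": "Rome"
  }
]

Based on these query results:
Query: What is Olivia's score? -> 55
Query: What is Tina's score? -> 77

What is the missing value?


The missing value is Olivia's score
From query: Olivia's score = 55

ANSWER: 55


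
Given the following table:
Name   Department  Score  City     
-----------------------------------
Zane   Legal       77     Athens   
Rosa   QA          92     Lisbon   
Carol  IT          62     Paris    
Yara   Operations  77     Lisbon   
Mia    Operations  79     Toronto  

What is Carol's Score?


Row 3: Carol
Score = 62

ANSWER: 62


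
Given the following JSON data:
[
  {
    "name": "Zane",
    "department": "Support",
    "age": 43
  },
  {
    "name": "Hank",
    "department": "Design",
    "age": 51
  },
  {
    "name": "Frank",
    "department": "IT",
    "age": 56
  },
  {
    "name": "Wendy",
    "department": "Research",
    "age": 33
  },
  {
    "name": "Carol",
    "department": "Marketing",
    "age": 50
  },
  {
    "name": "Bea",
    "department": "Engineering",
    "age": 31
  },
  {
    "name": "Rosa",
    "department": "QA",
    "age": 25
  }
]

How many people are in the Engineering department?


Scanning records for department = Engineering
  Record 5: Bea
Count: 1

ANSWER: 1


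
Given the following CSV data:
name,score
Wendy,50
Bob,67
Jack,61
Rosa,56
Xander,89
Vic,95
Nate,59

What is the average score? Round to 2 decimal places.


Scores: 50, 67, 61, 56, 89, 95, 59
Sum = 477
Count = 7
Average = 477 / 7 = 68.14

ANSWER: 68.14


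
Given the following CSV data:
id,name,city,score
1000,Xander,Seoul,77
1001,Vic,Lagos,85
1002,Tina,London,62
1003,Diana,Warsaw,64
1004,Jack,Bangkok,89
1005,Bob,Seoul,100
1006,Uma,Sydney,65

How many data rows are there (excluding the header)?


Counting rows (excluding header):
Header: id,name,city,score
Data rows: 7

ANSWER: 7


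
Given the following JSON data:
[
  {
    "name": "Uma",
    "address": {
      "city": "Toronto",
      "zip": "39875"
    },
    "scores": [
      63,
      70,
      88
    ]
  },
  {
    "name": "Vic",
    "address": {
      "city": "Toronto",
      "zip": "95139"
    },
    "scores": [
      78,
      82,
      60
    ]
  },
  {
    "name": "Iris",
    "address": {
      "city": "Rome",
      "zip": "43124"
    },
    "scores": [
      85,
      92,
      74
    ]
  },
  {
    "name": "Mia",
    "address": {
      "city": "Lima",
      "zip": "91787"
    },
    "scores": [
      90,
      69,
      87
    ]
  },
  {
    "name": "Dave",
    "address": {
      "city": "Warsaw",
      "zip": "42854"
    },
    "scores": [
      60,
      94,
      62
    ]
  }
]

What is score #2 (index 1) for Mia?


Path: records[3].scores[1]
Value: 69

ANSWER: 69


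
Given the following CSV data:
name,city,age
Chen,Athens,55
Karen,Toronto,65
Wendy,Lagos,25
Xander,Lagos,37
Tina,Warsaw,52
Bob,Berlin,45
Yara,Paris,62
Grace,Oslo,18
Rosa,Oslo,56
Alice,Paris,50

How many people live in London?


Scanning city column for 'London':
Total matches: 0

ANSWER: 0


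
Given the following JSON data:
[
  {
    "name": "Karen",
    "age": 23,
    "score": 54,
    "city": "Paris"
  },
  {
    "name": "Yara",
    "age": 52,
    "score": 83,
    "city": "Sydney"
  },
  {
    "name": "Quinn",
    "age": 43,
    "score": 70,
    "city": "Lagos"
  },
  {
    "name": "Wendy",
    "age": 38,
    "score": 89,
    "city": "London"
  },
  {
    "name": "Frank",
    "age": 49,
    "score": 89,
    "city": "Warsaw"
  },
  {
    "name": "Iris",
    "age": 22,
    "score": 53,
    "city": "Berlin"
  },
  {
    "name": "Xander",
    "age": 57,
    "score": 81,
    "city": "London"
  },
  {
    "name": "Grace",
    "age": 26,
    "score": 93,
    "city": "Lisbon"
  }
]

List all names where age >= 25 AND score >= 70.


Checking both conditions:
  Karen (age=23, score=54) -> no
  Yara (age=52, score=83) -> YES
  Quinn (age=43, score=70) -> YES
  Wendy (age=38, score=89) -> YES
  Frank (age=49, score=89) -> YES
  Iris (age=22, score=53) -> no
  Xander (age=57, score=81) -> YES
  Grace (age=26, score=93) -> YES


ANSWER: Yara, Quinn, Wendy, Frank, Xander, Grace


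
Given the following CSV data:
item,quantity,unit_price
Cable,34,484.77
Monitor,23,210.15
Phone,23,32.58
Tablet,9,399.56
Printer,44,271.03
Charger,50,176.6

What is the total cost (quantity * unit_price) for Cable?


Row: Cable
quantity = 34
unit_price = 484.77
total = 34 * 484.77 = 16482.18

ANSWER: 16482.18


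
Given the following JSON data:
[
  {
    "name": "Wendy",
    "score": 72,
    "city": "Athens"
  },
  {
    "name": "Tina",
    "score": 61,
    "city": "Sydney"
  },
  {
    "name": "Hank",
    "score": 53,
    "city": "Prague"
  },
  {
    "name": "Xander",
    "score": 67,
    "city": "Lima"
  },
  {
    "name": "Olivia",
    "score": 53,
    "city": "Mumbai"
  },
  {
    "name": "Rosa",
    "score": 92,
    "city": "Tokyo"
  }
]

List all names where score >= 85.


Filtering records where score >= 85:
  Wendy (score=72) -> no
  Tina (score=61) -> no
  Hank (score=53) -> no
  Xander (score=67) -> no
  Olivia (score=53) -> no
  Rosa (score=92) -> YES


ANSWER: Rosa


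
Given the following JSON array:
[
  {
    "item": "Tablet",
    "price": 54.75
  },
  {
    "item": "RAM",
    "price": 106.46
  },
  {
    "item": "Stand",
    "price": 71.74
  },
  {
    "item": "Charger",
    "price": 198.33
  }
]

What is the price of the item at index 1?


Array index 1 -> RAM
price = 106.46

ANSWER: 106.46


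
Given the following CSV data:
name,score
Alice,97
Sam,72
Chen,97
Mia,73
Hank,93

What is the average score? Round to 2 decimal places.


Scores: 97, 72, 97, 73, 93
Sum = 432
Count = 5
Average = 432 / 5 = 86.40

ANSWER: 86.40


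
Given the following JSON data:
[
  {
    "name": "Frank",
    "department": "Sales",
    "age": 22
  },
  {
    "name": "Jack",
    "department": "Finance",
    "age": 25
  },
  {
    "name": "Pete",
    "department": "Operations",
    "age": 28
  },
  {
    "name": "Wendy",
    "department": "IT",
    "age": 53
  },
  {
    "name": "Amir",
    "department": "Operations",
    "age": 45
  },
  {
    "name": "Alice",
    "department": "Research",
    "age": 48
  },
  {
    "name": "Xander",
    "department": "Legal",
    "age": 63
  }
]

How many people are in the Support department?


Scanning records for department = Support
  No matches found
Count: 0

ANSWER: 0


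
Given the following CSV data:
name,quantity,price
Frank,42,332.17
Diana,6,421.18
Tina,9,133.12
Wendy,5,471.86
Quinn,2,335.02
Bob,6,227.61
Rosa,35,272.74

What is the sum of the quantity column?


Values in 'quantity' column:
  Row 1: 42
  Row 2: 6
  Row 3: 9
  Row 4: 5
  Row 5: 2
  Row 6: 6
  Row 7: 35
Sum = 42 + 6 + 9 + 5 + 2 + 6 + 35 = 105

ANSWER: 105


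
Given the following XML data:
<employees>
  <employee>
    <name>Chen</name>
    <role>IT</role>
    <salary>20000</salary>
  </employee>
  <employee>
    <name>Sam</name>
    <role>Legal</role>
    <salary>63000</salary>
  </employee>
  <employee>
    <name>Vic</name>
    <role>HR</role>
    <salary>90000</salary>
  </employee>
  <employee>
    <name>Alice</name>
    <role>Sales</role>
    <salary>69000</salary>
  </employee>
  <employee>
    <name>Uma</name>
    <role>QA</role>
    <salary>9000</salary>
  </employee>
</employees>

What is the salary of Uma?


Searching for <employee> with <name>Uma</name>
Found at position 5
<salary>9000</salary>

ANSWER: 9000


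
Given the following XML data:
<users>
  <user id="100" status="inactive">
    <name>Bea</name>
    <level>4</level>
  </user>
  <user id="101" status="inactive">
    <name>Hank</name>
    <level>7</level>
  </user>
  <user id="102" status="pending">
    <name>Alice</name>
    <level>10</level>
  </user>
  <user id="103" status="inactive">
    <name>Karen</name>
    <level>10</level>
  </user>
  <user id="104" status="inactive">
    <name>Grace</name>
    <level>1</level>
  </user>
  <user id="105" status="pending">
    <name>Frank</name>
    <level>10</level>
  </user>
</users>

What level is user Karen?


Finding user: Karen
<level>10</level>

ANSWER: 10


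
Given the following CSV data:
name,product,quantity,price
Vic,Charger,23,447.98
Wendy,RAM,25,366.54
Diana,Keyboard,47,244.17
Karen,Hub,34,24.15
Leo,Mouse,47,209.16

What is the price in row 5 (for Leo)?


Row 5: Leo
Column 'price' = 209.16

ANSWER: 209.16


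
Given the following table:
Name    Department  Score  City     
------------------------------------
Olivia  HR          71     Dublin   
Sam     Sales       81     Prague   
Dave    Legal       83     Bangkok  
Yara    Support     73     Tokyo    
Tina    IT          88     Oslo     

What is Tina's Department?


Row 5: Tina
Department = IT

ANSWER: IT


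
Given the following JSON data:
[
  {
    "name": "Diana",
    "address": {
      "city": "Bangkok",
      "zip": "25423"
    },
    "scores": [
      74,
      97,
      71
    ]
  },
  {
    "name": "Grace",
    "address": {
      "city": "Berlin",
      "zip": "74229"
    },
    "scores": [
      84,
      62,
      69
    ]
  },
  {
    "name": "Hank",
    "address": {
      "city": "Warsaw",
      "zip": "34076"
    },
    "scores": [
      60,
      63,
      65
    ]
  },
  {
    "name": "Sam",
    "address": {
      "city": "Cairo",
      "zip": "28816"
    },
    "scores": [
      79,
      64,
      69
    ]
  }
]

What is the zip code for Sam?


Path: records[3].address.zip
Value: 28816

ANSWER: 28816


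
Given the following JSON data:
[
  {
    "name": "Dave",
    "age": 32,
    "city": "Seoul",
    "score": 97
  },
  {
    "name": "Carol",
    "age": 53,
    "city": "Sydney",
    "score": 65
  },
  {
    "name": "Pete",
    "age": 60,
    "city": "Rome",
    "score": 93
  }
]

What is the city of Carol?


Looking up record where name = Carol
Record index: 1
Field 'city' = Sydney

ANSWER: Sydney


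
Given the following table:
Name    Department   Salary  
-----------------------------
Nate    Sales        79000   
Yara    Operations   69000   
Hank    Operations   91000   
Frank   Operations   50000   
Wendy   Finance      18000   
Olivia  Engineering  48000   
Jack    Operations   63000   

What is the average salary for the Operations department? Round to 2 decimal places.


Operations department members:
  Yara: 69000
  Hank: 91000
  Frank: 50000
  Jack: 63000
Sum = 273000
Count = 4
Average = 273000 / 4 = 68250.00

ANSWER: 68250.00


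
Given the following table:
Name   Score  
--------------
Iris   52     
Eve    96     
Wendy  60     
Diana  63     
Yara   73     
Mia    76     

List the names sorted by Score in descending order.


Sorting by Score (descending):
  Eve: 96
  Mia: 76
  Yara: 73
  Diana: 63
  Wendy: 60
  Iris: 52


ANSWER: Eve, Mia, Yara, Diana, Wendy, Iris


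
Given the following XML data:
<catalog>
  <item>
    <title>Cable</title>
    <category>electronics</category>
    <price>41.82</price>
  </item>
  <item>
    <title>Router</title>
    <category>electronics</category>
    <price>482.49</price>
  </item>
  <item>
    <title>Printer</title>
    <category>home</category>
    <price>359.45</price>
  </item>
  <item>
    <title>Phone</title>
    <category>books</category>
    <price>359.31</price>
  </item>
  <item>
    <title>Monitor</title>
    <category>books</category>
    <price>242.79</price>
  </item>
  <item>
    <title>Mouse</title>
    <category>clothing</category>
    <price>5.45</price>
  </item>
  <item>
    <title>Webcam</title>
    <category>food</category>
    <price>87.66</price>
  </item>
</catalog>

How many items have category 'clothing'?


Scanning <item> elements for <category>clothing</category>:
  Item 6: Mouse -> MATCH
Count: 1

ANSWER: 1


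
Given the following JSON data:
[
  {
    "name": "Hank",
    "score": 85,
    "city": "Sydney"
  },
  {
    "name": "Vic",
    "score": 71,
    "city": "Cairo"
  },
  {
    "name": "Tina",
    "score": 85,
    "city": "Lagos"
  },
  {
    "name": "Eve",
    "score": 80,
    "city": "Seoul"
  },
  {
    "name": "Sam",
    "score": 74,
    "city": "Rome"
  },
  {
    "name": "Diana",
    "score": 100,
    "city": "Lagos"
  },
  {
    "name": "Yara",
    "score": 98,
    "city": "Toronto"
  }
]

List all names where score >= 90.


Filtering records where score >= 90:
  Hank (score=85) -> no
  Vic (score=71) -> no
  Tina (score=85) -> no
  Eve (score=80) -> no
  Sam (score=74) -> no
  Diana (score=100) -> YES
  Yara (score=98) -> YES


ANSWER: Diana, Yara


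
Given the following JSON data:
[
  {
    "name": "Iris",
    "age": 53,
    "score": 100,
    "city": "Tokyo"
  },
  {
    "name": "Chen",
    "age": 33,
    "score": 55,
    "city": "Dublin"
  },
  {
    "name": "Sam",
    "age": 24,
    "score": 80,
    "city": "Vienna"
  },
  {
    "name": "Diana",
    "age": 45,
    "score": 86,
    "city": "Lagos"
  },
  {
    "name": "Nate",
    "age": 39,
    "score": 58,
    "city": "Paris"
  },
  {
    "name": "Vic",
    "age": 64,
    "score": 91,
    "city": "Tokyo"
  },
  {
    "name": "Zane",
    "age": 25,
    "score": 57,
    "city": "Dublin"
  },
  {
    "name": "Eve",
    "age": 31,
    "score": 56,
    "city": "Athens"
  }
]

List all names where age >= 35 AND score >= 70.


Checking both conditions:
  Iris (age=53, score=100) -> YES
  Chen (age=33, score=55) -> no
  Sam (age=24, score=80) -> no
  Diana (age=45, score=86) -> YES
  Nate (age=39, score=58) -> no
  Vic (age=64, score=91) -> YES
  Zane (age=25, score=57) -> no
  Eve (age=31, score=56) -> no


ANSWER: Iris, Diana, Vic


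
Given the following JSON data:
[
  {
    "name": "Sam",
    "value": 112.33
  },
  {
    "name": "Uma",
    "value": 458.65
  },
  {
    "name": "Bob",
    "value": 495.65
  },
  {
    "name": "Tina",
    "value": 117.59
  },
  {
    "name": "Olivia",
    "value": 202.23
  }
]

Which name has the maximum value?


Comparing values:
  Sam: 112.33
  Uma: 458.65
  Bob: 495.65
  Tina: 117.59
  Olivia: 202.23
Maximum: Bob (495.65)

ANSWER: Bob


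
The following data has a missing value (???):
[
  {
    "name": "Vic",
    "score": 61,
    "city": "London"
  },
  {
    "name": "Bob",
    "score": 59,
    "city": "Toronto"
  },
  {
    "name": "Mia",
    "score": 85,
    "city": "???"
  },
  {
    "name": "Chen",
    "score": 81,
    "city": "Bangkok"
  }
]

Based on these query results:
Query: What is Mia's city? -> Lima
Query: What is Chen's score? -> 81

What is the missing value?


The missing value is Mia's city
From query: Mia's city = Lima

ANSWER: Lima


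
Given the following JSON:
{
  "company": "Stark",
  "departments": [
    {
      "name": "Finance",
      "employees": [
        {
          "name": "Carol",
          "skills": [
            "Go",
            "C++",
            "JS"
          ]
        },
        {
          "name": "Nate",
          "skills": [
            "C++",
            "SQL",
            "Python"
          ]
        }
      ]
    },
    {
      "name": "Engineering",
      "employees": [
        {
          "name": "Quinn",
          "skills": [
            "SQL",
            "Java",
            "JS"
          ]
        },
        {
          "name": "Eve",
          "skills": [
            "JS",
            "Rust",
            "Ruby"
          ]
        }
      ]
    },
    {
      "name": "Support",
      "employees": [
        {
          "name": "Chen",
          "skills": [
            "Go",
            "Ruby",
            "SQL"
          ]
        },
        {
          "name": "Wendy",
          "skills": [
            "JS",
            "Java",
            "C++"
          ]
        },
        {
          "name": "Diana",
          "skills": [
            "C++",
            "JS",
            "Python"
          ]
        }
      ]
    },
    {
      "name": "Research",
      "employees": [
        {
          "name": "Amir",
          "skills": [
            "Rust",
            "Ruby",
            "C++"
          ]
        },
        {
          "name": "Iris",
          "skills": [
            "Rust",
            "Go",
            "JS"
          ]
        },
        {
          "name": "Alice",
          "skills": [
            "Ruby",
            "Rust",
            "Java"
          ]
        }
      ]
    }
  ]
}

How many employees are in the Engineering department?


Path: departments[1].employees
Count: 2

ANSWER: 2


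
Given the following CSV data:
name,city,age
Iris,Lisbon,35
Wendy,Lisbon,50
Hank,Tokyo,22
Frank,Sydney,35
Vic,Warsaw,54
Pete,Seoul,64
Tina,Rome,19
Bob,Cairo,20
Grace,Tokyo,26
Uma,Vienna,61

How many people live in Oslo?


Scanning city column for 'Oslo':
Total matches: 0

ANSWER: 0


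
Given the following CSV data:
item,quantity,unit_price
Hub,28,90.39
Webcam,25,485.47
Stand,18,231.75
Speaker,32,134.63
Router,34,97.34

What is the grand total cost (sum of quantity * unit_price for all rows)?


Computing row totals:
  Hub: 28 * 90.39 = 2530.92
  Webcam: 25 * 485.47 = 12136.75
  Stand: 18 * 231.75 = 4171.5
  Speaker: 32 * 134.63 = 4308.16
  Router: 34 * 97.34 = 3309.56
Grand total = 2530.92 + 12136.75 + 4171.5 + 4308.16 + 3309.56 = 26456.89

ANSWER: 26456.89


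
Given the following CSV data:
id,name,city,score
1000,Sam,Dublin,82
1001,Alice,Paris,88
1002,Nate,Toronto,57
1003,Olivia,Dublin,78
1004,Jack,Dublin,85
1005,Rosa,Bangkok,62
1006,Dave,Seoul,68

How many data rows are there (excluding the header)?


Counting rows (excluding header):
Header: id,name,city,score
Data rows: 7

ANSWER: 7


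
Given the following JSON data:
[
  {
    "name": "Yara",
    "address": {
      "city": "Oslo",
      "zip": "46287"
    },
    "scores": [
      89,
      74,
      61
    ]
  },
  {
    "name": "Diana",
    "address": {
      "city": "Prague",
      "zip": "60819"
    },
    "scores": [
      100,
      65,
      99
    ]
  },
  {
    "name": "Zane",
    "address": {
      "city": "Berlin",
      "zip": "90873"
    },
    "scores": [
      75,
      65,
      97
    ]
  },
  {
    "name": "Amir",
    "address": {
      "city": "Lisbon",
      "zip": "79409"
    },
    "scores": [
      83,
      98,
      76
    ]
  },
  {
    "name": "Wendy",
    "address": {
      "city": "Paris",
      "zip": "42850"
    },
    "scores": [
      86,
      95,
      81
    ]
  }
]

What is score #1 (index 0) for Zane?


Path: records[2].scores[0]
Value: 75

ANSWER: 75


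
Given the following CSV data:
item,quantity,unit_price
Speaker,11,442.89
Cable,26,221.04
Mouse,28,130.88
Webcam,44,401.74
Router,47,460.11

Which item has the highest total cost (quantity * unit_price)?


Computing row totals:
  Speaker: 4871.79
  Cable: 5747.04
  Mouse: 3664.64
  Webcam: 17676.56
  Router: 21625.17
Maximum: Router (21625.17)

ANSWER: Router


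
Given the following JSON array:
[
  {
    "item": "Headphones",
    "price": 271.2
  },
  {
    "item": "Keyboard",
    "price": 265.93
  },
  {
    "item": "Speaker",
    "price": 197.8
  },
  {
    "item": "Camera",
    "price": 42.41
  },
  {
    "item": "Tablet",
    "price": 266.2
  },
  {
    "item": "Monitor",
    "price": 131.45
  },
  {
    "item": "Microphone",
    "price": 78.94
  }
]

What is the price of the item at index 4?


Array index 4 -> Tablet
price = 266.2

ANSWER: 266.2


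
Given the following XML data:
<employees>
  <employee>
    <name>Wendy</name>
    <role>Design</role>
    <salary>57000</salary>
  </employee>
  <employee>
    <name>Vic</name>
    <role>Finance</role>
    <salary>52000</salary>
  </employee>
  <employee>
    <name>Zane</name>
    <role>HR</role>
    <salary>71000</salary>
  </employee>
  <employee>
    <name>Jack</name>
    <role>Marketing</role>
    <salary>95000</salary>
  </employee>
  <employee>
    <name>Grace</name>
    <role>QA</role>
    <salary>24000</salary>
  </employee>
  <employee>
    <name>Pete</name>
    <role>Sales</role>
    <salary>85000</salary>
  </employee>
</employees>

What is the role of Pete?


Searching for <employee> with <name>Pete</name>
Found at position 6
<role>Sales</role>

ANSWER: Sales


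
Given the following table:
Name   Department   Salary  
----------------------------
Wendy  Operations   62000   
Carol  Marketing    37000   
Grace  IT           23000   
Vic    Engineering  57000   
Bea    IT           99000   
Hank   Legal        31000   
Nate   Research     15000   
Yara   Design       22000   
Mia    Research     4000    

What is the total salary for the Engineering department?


Engineering department members:
  Vic: 57000
Total = 57000 = 57000

ANSWER: 57000


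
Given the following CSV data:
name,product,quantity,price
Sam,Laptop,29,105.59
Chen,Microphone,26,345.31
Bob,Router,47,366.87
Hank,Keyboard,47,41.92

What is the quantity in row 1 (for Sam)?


Row 1: Sam
Column 'quantity' = 29

ANSWER: 29


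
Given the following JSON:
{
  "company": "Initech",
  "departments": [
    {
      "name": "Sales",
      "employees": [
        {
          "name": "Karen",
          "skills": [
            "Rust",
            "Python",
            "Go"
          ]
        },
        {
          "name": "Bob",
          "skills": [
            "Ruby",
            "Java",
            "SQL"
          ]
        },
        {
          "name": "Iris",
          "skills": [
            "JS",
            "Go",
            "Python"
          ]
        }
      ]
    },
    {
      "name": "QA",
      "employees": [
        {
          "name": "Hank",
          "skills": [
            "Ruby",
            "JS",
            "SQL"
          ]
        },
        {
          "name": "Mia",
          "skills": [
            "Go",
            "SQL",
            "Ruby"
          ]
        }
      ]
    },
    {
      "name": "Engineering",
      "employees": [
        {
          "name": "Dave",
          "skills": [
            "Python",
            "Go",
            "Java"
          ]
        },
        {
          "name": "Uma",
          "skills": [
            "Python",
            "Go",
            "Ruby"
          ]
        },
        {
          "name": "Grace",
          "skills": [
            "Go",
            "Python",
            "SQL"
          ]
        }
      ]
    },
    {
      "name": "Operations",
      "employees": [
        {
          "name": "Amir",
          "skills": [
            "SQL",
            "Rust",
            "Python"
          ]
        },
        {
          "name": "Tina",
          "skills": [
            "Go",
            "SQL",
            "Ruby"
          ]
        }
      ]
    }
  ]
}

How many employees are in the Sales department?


Path: departments[0].employees
Count: 3

ANSWER: 3


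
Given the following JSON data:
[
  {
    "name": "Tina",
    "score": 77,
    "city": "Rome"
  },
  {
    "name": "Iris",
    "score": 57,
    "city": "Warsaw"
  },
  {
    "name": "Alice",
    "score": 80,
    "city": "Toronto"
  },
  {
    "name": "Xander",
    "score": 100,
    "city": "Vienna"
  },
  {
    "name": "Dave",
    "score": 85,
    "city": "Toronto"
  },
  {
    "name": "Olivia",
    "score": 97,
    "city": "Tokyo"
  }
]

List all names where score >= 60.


Filtering records where score >= 60:
  Tina (score=77) -> YES
  Iris (score=57) -> no
  Alice (score=80) -> YES
  Xander (score=100) -> YES
  Dave (score=85) -> YES
  Olivia (score=97) -> YES


ANSWER: Tina, Alice, Xander, Dave, Olivia


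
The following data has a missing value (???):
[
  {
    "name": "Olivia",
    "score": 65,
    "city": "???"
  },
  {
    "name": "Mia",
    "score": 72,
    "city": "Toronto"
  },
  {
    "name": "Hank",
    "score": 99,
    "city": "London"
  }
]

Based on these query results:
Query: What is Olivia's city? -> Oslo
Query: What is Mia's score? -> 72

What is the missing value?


The missing value is Olivia's city
From query: Olivia's city = Oslo

ANSWER: Oslo


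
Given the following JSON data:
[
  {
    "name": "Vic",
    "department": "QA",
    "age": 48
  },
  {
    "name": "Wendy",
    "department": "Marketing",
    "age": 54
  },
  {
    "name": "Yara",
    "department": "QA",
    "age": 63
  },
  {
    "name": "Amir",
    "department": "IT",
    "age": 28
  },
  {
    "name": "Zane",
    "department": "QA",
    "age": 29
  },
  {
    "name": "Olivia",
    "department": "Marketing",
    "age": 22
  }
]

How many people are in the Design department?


Scanning records for department = Design
  No matches found
Count: 0

ANSWER: 0


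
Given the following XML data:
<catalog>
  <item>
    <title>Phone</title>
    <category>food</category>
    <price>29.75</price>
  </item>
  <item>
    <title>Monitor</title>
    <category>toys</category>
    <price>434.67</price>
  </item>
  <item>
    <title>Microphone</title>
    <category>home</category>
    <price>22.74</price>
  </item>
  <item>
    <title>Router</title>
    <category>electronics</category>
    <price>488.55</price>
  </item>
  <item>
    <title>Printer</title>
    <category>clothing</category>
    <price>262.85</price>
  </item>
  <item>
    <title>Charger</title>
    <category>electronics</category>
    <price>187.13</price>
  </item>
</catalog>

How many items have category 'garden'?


Scanning <item> elements for <category>garden</category>:
Count: 0

ANSWER: 0


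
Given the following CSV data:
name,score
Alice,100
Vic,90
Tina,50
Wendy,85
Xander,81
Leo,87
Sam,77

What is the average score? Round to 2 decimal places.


Scores: 100, 90, 50, 85, 81, 87, 77
Sum = 570
Count = 7
Average = 570 / 7 = 81.43

ANSWER: 81.43


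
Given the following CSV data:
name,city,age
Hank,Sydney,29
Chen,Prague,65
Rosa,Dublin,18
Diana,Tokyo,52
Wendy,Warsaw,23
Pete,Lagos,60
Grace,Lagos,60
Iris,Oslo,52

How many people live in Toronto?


Scanning city column for 'Toronto':
Total matches: 0

ANSWER: 0


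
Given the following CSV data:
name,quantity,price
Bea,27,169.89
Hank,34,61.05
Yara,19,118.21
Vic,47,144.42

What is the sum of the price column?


Values in 'price' column:
  Row 1: 169.89
  Row 2: 61.05
  Row 3: 118.21
  Row 4: 144.42
Sum = 169.89 + 61.05 + 118.21 + 144.42 = 493.57

ANSWER: 493.57


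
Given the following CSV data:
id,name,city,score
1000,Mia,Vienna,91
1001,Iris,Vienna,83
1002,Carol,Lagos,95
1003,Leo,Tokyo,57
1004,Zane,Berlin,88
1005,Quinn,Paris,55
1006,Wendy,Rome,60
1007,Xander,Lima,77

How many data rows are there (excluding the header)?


Counting rows (excluding header):
Header: id,name,city,score
Data rows: 8

ANSWER: 8


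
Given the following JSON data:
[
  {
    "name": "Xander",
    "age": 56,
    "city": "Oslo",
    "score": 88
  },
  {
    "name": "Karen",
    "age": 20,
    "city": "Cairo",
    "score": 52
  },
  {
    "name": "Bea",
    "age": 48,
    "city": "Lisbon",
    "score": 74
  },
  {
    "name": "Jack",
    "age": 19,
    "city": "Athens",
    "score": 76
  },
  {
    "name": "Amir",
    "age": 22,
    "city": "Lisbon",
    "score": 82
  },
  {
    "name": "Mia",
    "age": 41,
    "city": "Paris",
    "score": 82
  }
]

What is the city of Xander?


Looking up record where name = Xander
Record index: 0
Field 'city' = Oslo

ANSWER: Oslo


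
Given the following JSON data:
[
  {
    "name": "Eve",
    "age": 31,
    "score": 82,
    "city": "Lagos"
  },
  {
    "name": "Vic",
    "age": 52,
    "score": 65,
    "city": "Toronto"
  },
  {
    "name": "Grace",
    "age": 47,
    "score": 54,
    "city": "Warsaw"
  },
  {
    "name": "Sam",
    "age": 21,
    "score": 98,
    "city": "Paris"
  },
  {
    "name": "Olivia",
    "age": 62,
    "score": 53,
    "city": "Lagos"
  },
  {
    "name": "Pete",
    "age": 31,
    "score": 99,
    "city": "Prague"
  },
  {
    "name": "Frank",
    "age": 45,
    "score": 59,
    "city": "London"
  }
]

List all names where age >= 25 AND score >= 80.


Checking both conditions:
  Eve (age=31, score=82) -> YES
  Vic (age=52, score=65) -> no
  Grace (age=47, score=54) -> no
  Sam (age=21, score=98) -> no
  Olivia (age=62, score=53) -> no
  Pete (age=31, score=99) -> YES
  Frank (age=45, score=59) -> no


ANSWER: Eve, Pete
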